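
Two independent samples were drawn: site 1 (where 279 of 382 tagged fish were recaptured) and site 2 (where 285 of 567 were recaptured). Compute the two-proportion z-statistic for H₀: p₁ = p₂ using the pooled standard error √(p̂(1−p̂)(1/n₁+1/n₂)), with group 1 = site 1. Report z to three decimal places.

z = 7.006

p̂₁ = 279/382 = 0.73037, p̂₂ = 285/567 = 0.50265.
Pooling: p̂ = 564/949 = 0.59431.
SE = √[p̂(1−p̂)(1/n₁+1/n₂)] = √[0.59431·0.40569·(1/382+1/567)] ≈ 0.032502.
z = 0.22772/0.032502 = 7.006.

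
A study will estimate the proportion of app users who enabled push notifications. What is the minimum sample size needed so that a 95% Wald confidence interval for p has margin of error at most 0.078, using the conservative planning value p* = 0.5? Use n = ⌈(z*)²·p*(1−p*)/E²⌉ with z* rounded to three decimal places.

For 95% confidence, z* = 1.960.
p*(1−p*) = 0.50·0.50 = 0.2500.
Required n before rounding: 3.841600 × 0.2500 / 0.078² = 157.857.
Rounding up, n = 158.

n = 158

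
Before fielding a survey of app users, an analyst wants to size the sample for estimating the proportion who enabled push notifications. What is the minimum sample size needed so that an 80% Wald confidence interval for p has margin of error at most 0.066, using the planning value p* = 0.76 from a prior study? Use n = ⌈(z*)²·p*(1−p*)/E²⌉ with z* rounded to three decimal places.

The 80% critical value is z* = 1.282.
p*(1−p*) = 0.1824.
(z*)²·p*(1−p*)/E² = 1.643524·0.1824/0.004356 = 68.820.
⌈68.820⌉ = 69.

n = 69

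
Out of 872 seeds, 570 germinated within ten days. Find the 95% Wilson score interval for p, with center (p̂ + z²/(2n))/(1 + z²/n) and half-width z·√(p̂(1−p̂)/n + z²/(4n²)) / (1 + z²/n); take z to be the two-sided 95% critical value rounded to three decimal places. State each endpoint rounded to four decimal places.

p̂ = 570/872 = 0.65367; z = 1.960, so z² = 3.841600.
1 + z²/n = 1.004406.
Center = (0.65367 + 0.002203)/1.004406 = 0.65300.
Radicand: p̂(1−p̂)/n + z²/(4n²) = 0.000259617 + 0.000001263 = 0.000260880.
Half-width = 1.960·√0.000260880/1.004406 = 0.03152.
Interval: 0.65300 ± 0.03152 → (0.6215, 0.6845).

(0.6215, 0.6845)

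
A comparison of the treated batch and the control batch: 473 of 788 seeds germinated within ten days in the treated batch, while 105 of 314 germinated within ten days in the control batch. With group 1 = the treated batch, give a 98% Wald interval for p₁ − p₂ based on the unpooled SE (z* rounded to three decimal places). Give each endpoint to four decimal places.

p̂₁ = 473/788 = 0.60025, p̂₂ = 105/314 = 0.33439; p̂₁ − p̂₂ = 0.26586.
SE = √(0.000304504 + 0.000708837) = √0.001013341 = 0.031833.
For 98% confidence, z* = 2.326. Margin = 2.326·0.031833 = 0.07404.
Interval: 0.26586 ± 0.07404 → (0.1918, 0.3399).

(0.1918, 0.3399)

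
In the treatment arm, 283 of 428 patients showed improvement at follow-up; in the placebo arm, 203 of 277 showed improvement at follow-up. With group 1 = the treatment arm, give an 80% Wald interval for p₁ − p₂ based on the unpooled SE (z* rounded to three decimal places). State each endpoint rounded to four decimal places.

(-0.1166, -0.0267)

p̂₁ = 0.66121, p̂₂ = 0.73285, so the observed difference is -0.07164.
SE = √(0.000523387 + 0.000706787) = √0.001230174 = 0.035074.
z* = 1.282 at the 80% level. Margin of error = 0.04496.
CI: -0.07164 ± 0.04496 = (-0.1166, -0.0267).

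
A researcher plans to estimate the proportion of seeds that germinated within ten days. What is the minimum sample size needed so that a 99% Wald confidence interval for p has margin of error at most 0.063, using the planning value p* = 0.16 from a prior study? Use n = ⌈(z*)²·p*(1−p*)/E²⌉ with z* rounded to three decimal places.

n = 225

z* = 2.576 at the 99% level.
p*(1−p*) = 0.16·0.84 = 0.1344.
Required n before rounding: 6.635776 × 0.1344 / 0.063² = 224.704.
Rounding up, n = 225.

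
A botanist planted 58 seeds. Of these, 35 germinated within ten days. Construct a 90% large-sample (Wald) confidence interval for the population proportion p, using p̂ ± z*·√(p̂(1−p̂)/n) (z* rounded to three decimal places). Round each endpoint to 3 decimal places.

(0.498, 0.709)

The sample proportion is 35/58 = 0.60345.
SE(p̂) = √(0.60345·0.39655/58) = 0.064233.
For 90% confidence, z* = 1.645.
Margin = 1.645·0.064233 = 0.10566.
CI: 0.60345 ± 0.10566 = (0.498, 0.709).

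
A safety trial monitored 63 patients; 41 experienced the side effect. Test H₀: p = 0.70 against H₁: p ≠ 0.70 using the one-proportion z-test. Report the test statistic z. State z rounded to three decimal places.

z = -0.852

Sample proportion p̂ = 41/63 = 0.65079.
Null standard error: √(0.70·0.30/63) = √0.003333333 = 0.057735.
z = (p̂ − p₀)/SE = (0.65079 − 0.70)/0.057735 = -0.852.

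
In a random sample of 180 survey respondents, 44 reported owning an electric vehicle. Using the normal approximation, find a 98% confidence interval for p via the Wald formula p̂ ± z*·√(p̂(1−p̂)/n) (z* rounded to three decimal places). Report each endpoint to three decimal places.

Sample proportion p̂ = 44/180 = 0.24444.
SE(p̂) = √(0.24444·0.75556/180) = 0.032032.
z* = 2.326 at the 98% level.
Margin of error: 2.326 × 0.032032 = 0.07451.
Interval: 0.24444 ± 0.07451 → (0.170, 0.319).

(0.170, 0.319)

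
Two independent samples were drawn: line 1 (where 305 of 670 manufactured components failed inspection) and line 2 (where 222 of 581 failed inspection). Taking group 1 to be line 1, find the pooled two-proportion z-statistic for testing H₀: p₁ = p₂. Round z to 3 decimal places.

z = 2.612

p̂₁ = 305/670 = 0.45522, p̂₂ = 222/581 = 0.38210.
Pooled p̂ = (305+222)/(670+581) = 527/1251 = 0.42126.
Pooled SE = √[0.2438005·0.00321371] ≈ 0.027991.
z = (p̂₁ − p̂₂)/SE = (0.45522 − 0.38210)/0.027991 = 0.07312/0.027991 = 2.612.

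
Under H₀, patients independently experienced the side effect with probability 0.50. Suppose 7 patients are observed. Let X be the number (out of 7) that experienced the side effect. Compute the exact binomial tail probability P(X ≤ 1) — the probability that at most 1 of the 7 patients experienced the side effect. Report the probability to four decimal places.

X ~ Binomial(n=7, p=0.50).
P(X ≤ 1) = C(7,0)·0.50^0·0.50^7 + C(7,1)·0.50^1·0.50^6.
= 0.007812 + 0.054688 = 0.0625.

P = 0.0625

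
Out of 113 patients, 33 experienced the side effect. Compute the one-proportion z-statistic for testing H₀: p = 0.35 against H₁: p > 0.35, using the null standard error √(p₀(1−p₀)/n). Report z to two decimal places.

The sample proportion is 33/113 = 0.29204.
SE₀ = √(0.35·0.65/113) = 0.044870.
z = (p̂ − p₀)/SE = (0.29204 − 0.35)/0.044870 = -1.29.

z = -1.29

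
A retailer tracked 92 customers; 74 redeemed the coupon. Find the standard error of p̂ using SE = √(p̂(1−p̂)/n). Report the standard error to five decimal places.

With x = 74 successes in n = 92, p̂ = 0.80435.
p̂(1−p̂) = 0.80435·0.19565 = 0.157371.
Dividing by n and taking the root: √0.001710554 = 0.04136.

SE = 0.04136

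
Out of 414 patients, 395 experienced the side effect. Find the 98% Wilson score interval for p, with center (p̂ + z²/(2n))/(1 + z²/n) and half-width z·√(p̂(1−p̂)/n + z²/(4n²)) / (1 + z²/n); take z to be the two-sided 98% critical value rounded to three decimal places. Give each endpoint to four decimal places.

(0.9238, 0.9727)

Here p̂ = 395/414 = 0.95411 and z = 2.326 (z² = 5.410276).
1 + z²/n = 1.013068.
Adjusted center: (0.95411 + z²/(2n))/1.013068 = 0.94825.
Radicand: p̂(1−p̂)/n + z²/(4n²) = 0.000105767 + 0.000007891 = 0.000113658.
Half-width = z·√(radicand)/denom = 2.326·0.010661/1.013068 = 0.02448.
CI: 0.94825 ± 0.02448 = (0.9238, 0.9727).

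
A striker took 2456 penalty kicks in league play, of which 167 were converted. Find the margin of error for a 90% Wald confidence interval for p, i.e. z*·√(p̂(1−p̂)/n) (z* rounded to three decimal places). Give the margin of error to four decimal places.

ME = 0.0084

With x = 167 successes in n = 2456, p̂ = 0.06800.
Standard error of p̂: √(0.063373/2456) = √0.000025803 = 0.005080.
For 90% confidence, z* = 1.645.
ME = 1.645·0.005080 = 0.0084.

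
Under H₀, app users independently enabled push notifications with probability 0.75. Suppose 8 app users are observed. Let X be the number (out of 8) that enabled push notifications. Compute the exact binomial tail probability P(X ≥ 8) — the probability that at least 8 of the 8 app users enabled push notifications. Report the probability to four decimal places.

P = 0.1001

X is binomial with n = 8 and p = 0.75.
P(X ≥ 8) = C(8,8)·0.75^8·0.25^0.
= 0.100113 = 0.1001.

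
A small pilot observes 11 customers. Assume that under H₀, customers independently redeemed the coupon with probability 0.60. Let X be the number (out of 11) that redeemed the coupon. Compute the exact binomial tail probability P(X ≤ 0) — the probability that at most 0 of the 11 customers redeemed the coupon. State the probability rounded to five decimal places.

X ~ Binomial(n=11, p=0.60).
P(X ≤ 0) = C(11,0)·0.60^0·0.40^11.
= 0.000042 = 0.00004.

P = 0.00004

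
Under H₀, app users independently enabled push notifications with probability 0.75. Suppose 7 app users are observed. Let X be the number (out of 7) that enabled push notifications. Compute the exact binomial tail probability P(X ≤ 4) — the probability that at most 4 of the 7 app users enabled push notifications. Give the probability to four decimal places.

P = 0.2436

X is binomial with n = 7 and p = 0.75.
P(X ≤ 4) = Σ_{j=0}^{4} C(7,j)·0.75^j·0.25^{7−j}.
= 0.000061 + 0.001282 + 0.011536 + 0.057678 + 0.173035 = 0.2436.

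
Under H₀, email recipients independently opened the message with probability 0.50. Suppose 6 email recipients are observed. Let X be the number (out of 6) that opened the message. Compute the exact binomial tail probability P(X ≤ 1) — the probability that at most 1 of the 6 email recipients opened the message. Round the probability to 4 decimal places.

X is binomial with n = 6 and p = 0.50.
P(X ≤ 1) = C(6,0)·0.50^0·0.50^6 + C(6,1)·0.50^1·0.50^5.
= 0.015625 + 0.093750 = 0.1094.

P = 0.1094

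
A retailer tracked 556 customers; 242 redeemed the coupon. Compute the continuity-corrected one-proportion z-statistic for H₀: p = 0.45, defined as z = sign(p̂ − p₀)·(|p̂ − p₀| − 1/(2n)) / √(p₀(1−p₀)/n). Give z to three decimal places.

With x = 242 successes in n = 556, p̂ = 0.43525. p̂ − p₀ = -0.014748.
1/(2n) = 0.000899.
Corrected numerator: |-0.014748| − 0.000899 = 0.013849.
Under H₀, SE = √(p₀(1−p₀)/n) = √(0.45·0.55/556) = √0.000445144 = 0.021098.
z = (−)0.013849/0.021098 = -0.656.

z = -0.656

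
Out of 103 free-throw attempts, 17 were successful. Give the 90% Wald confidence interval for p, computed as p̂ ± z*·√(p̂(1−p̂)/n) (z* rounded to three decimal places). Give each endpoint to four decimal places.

Sample proportion p̂ = 17/103 = 0.16505.
SE = √(p̂(1−p̂)/n) = √(0.137808/103) = 0.036578.
For 90% confidence, z* = 1.645.
Margin of error: 1.645 × 0.036578 = 0.06017.
CI: 0.16505 ± 0.06017 = (0.1049, 0.2252).

(0.1049, 0.2252)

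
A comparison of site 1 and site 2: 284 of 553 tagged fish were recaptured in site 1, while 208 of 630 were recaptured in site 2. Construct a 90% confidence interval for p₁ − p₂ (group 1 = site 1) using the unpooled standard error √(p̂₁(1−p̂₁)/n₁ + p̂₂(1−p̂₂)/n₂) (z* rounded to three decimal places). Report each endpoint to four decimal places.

(0.1368, 0.2300)

p̂₁ = 0.51356, p̂₂ = 0.33016, so the observed difference is 0.18340.
Unpooled SE = √(p̂₁(1−p̂₁)/n₁ + p̂₂(1−p̂₂)/n₂) = √(0.000451747 + 0.000351038) = 0.028333.
The 90% critical value is z* = 1.645. Margin = 1.645·0.028333 = 0.04661.
So the interval runs from 0.1368 to 0.2300.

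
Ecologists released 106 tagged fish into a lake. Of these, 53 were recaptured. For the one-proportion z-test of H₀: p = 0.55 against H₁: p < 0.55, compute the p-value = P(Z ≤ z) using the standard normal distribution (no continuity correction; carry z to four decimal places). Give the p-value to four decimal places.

p-value = 0.1504

With x = 53 successes in n = 106, p̂ = 0.50000.
SE₀ = √(0.55·0.45/106) = 0.048321.
Test statistic (full precision, shown to 4 dp): z = (53/106 − 0.55)/SE₀ ≈ -1.0347.
From the standard normal, P(Z ≤ z) = 0.1504.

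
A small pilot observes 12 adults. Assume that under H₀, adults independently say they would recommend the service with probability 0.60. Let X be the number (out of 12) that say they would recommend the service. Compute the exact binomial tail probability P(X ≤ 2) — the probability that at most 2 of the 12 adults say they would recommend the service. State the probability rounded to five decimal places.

P = 0.00281

X is binomial with n = 12 and p = 0.60.
P(X ≤ 2) = C(12,0)·0.60^0·0.40^12 + C(12,1)·0.60^1·0.40^11 + C(12,2)·0.60^2·0.40^10.
= 0.000017 + 0.000302 + 0.002491 = 0.00281.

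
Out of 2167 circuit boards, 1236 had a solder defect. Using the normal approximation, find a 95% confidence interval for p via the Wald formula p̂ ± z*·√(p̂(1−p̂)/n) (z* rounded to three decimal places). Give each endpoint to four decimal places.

(0.5495, 0.5912)

p̂ = 1236/2167 = 0.57037.
SE = √(p̂(1−p̂)/n) = √(0.245048/2167) = 0.010634.
For 95% confidence, z* = 1.960.
Margin = 1.960·0.010634 = 0.02084.
Interval: 0.57037 ± 0.02084 → (0.5495, 0.5912).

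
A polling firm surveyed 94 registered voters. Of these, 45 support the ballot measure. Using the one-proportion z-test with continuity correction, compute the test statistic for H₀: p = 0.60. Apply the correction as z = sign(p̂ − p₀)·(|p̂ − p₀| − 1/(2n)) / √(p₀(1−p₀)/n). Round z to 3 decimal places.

z = -2.295

Sample proportion p̂ = 45/94 = 0.47872. p̂ − p₀ = -0.121277.
1/(2n) = 0.005319.
Corrected numerator: |-0.121277| − 0.005319 = 0.115958.
Under H₀, SE = √(p₀(1−p₀)/n) = √(0.60·0.40/94) = √0.002553191 = 0.050529.
z = (−)0.115958/0.050529 = -2.295.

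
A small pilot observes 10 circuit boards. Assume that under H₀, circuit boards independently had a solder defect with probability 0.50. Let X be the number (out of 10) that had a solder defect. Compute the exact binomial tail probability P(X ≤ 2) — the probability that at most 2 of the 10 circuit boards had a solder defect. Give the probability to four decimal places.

X ~ Binomial(n=10, p=0.50).
P(X ≤ 2) = C(10,0)·0.50^0·0.50^10 + C(10,1)·0.50^1·0.50^9 + C(10,2)·0.50^2·0.50^8.
= 0.000977 + 0.009766 + 0.043945 = 0.0547.

P = 0.0547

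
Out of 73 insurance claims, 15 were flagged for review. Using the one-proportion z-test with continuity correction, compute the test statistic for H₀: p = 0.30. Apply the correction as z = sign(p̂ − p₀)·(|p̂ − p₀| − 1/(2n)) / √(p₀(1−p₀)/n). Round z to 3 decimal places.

p̂ = 15/73 = 0.20548. p̂ − p₀ = -0.094521.
1/(2n) = 0.006849.
Corrected numerator: |-0.094521| − 0.006849 = 0.087672.
Null standard error: √(0.30·0.70/73) = √0.002876712 = 0.053635.
z = (−)0.087672/0.053635 = -1.635.

z = -1.635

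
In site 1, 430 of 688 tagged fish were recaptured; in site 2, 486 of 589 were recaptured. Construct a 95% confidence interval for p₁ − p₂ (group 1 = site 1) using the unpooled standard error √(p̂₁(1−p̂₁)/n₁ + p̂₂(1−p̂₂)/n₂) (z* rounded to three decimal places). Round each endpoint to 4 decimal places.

(-0.2476, -0.1527)

p̂₁ = 0.62500, p̂₂ = 0.82513, so the observed difference is -0.20013.
SE = √(0.000340661 + 0.000244978) = √0.000585639 = 0.024200.
For 95% confidence, z* = 1.960. Margin of error = 0.04743.
Interval: -0.20013 ± 0.04743 → (-0.2476, -0.1527).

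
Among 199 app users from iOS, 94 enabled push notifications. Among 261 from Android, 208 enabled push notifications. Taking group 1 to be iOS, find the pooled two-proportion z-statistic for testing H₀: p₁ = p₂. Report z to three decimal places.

z = -7.263

p̂₁ = 94/199 = 0.47236, p̂₂ = 208/261 = 0.79693.
Pooled p̂ = (94+208)/(199+261) = 302/460 = 0.65652.
SE = √[p̂(1−p̂)(1/n₁+1/n₂)] = √[0.65652·0.34348·(1/199+1/261)] ≈ 0.044690.
z = -0.32457/0.044690 = -7.263.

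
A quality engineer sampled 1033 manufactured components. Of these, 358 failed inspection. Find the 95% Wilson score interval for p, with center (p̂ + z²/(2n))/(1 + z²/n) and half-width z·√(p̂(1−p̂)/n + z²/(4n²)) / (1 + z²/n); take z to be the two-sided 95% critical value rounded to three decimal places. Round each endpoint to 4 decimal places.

(0.3182, 0.3761)

Here p̂ = 358/1033 = 0.34656 and z = 1.960 (z² = 3.841600).
Denominator 1 + z²/n = 1 + 3.841600/1033 = 1.003719.
Center = (0.34656 + 0.001859)/1.003719 = 0.34713.
Radicand: p̂(1−p̂)/n + z²/(4n²) = 0.000219223 + 0.000000900 = 0.000220123.
Half-width = z·√(radicand)/denom = 1.960·0.014837/1.003719 = 0.02897.
So the interval runs from 0.3182 to 0.3761.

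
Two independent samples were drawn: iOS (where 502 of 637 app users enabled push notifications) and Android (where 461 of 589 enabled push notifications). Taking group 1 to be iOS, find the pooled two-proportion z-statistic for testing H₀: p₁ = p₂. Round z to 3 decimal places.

z = 0.230

p̂₁ = 502/637 = 0.78807, p̂₂ = 461/589 = 0.78268.
Pooling: p̂ = 963/1226 = 0.78548.
SE = √[p̂(1−p̂)(1/n₁+1/n₂)] = √[0.78548·0.21452·(1/637+1/589)] ≈ 0.023465.
z = 0.00539/0.023465 = 0.230.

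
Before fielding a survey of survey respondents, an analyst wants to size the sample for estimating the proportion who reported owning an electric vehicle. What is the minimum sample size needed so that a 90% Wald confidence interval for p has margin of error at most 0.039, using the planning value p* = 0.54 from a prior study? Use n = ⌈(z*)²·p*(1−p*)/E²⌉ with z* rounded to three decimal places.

The 90% critical value is z* = 1.645.
p*(1−p*) = 0.2484.
Required n before rounding: 2.706025 × 0.2484 / 0.039² = 441.931.
Rounding up, n = 442.

n = 442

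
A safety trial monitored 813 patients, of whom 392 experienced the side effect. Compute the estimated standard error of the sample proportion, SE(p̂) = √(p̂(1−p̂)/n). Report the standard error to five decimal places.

The sample proportion is 392/813 = 0.48216.
p̂(1−p̂) = 0.48216·0.51784 = 0.249682.
Dividing by n and taking the root: √0.000307112 = 0.01752.

SE = 0.01752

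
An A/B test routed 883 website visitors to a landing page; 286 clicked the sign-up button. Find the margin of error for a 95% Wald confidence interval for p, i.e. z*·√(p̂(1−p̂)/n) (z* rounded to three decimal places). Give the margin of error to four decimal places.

ME = 0.0309

p̂ = 286/883 = 0.32390.
SE(p̂) = √(0.32390·0.67610/883) = 0.015748.
For 95% confidence, z* = 1.960.
ME = 1.960·0.015748 = 0.0309.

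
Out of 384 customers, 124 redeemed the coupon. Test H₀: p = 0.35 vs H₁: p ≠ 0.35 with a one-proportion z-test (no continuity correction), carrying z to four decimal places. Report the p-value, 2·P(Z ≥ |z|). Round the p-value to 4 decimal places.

p-value = 0.2658

Sample proportion p̂ = 124/384 = 0.32292.
SE₀ = √(0.35·0.65/384) = 0.024340.
Test statistic (full precision, shown to 4 dp): z = (124/384 − 0.35)/SE₀ ≈ -1.1127.
From the standard normal, 2·P(Z ≥ |z|) = 0.2658.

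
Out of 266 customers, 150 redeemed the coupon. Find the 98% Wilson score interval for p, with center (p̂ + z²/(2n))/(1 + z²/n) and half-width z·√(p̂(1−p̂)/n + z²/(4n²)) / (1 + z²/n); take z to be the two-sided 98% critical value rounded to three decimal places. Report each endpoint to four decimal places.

Here p̂ = 150/266 = 0.56391 and z = 2.326 (z² = 5.410276).
Denominator 1 + z²/n = 1 + 5.410276/266 = 1.020339.
Center = (0.56391 + 0.010170)/1.020339 = 0.56264.
Radicand: p̂(1−p̂)/n + z²/(4n²) = 0.000924495 + 0.000019116 = 0.000943611.
Half-width = 2.326·√0.000943611/1.020339 = 0.07003.
CI: 0.56264 ± 0.07003 = (0.4926, 0.6327).

(0.4926, 0.6327)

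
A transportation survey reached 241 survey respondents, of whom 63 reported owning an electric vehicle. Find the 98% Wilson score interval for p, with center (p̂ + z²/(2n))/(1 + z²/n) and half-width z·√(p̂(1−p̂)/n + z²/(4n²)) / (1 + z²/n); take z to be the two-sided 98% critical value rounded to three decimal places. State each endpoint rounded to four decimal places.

(0.2013, 0.3320)

p̂ = 63/241 = 0.26141; z = 2.326, so z² = 5.410276.
Denominator 1 + z²/n = 1 + 5.410276/241 = 1.022449.
Center = (0.26141 + 0.011225)/1.022449 = 0.26665.
Radicand: p̂(1−p̂)/n + z²/(4n²) = 0.000801142 + 0.000023288 = 0.000824430.
Half-width = z·√(radicand)/denom = 2.326·0.028713/1.022449 = 0.06532.
CI: 0.26665 ± 0.06532 = (0.2013, 0.3320).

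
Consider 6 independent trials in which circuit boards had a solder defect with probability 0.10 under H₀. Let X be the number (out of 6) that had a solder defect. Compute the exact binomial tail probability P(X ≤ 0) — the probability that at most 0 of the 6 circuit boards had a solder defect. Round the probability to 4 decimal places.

X ~ Binomial(n=6, p=0.10).
P(X ≤ 0) = C(6,0)·0.10^0·0.90^6.
= 0.531441 = 0.5314.

P = 0.5314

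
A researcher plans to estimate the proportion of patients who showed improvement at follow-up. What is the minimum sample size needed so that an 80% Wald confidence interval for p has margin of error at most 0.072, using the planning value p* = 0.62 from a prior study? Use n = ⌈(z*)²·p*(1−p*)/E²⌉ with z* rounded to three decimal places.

n = 75

For 80% confidence, z* = 1.282.
p*(1−p*) = 0.62·0.38 = 0.2356.
Required n before rounding: 1.643524 × 0.2356 / 0.072² = 74.694.
⌈74.694⌉ = 75.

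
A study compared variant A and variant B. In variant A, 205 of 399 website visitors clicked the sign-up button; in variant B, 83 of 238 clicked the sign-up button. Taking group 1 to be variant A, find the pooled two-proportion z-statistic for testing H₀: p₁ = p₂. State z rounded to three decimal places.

z = 4.049

Sample proportions: p̂₁ = 205/399 = 0.51378 and p̂₂ = 83/238 = 0.34874.
Pooling: p̂ = 288/637 = 0.45212.
SE = √[p̂(1−p̂)(1/n₁+1/n₂)] = √[0.45212·0.54788·(1/399+1/238)] ≈ 0.040763.
z = 0.16504/0.040763 = 4.049.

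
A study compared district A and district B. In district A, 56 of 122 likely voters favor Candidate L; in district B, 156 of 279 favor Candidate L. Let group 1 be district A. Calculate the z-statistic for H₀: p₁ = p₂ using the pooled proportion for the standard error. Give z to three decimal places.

z = -1.848

Sample proportions: p̂₁ = 56/122 = 0.45902 and p̂₂ = 156/279 = 0.55914.
Pooling: p̂ = 212/401 = 0.52868.
SE = √[p̂(1−p̂)(1/n₁+1/n₂)] = √[0.52868·0.47132·(1/122+1/279)] ≈ 0.054181.
z = -0.10012/0.054181 = -1.848.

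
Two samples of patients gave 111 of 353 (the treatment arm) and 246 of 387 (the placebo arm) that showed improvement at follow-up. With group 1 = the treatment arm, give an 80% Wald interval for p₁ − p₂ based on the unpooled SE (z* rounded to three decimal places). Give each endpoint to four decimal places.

p̂₁ = 0.31445, p̂₂ = 0.63566, so the observed difference is -0.32121.
Unpooled SE = √(p̂₁(1−p̂₁)/n₁ + p̂₂(1−p̂₂)/n₂) = √(0.000610681 + 0.000598441) = 0.034772.
z* = 1.282 at the 80% level. Margin = 1.282·0.034772 = 0.04458.
CI: -0.32121 ± 0.04458 = (-0.3658, -0.2766).

(-0.3658, -0.2766)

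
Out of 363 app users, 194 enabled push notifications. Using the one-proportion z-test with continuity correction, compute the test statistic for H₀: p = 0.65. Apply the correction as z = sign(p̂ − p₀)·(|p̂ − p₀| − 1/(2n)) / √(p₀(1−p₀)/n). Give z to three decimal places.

z = -4.561

The sample proportion is 194/363 = 0.53444. p̂ − p₀ = -0.115565.
1/(2n) = 0.001377.
Corrected numerator: |-0.115565| − 0.001377 = 0.114188.
Under H₀, SE = √(p₀(1−p₀)/n) = √(0.65·0.35/363) = √0.000626722 = 0.025034.
z = (−)0.114188/0.025034 = -4.561.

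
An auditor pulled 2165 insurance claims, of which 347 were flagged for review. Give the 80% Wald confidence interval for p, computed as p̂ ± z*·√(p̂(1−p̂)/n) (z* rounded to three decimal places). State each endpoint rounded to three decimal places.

The sample proportion is 347/2165 = 0.16028.
SE(p̂) = √(0.16028·0.83972/2165) = 0.007885.
z* = 1.282 at the 80% level.
Margin of error: 1.282 × 0.007885 = 0.01011.
Interval: 0.16028 ± 0.01011 → (0.150, 0.170).

(0.150, 0.170)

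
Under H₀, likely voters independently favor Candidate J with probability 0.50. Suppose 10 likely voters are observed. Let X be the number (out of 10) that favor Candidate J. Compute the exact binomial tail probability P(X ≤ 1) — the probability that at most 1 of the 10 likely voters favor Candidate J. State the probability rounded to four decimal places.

P = 0.0107

X is binomial with n = 10 and p = 0.50.
P(X ≤ 1) = C(10,0)·0.50^0·0.50^10 + C(10,1)·0.50^1·0.50^9.
= 0.000977 + 0.009766 = 0.0107.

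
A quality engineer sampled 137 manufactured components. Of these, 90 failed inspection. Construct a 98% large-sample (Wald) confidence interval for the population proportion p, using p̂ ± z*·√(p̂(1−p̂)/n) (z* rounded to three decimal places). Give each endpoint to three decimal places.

Sample proportion p̂ = 90/137 = 0.65693.
SE(p̂) = √(0.65693·0.34307/137) = 0.040559.
z* = 2.326 at the 98% level.
Margin = 2.326·0.040559 = 0.09434.
So the interval runs from 0.563 to 0.751.

(0.563, 0.751)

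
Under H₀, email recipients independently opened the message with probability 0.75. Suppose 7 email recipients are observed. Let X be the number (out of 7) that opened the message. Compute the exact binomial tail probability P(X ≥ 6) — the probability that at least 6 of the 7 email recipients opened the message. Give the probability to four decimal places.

P = 0.4449

X is binomial with n = 7 and p = 0.75.
P(X ≥ 6) = C(7,6)·0.75^6·0.25^1 + C(7,7)·0.75^7·0.25^0.
= 0.311462 + 0.133484 = 0.4449.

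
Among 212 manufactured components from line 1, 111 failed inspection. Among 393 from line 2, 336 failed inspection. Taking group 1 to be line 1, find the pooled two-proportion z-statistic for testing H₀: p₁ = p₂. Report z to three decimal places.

z = -8.853

p̂₁ = 111/212 = 0.52358, p̂₂ = 336/393 = 0.85496.
Pooling: p̂ = 447/605 = 0.73884.
Pooled SE = √[0.1929540·0.00726151] ≈ 0.037432.
z = (p̂₁ − p̂₂)/SE = (0.52358 − 0.85496)/0.037432 = -0.33138/0.037432 = -8.853.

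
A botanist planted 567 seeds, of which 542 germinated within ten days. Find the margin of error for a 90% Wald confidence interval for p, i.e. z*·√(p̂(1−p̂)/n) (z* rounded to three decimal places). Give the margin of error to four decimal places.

Sample proportion p̂ = 542/567 = 0.95591.
SE(p̂) = √(0.95591·0.04409/567) = 0.008622.
For 90% confidence, z* = 1.645.
ME = 1.645·0.008622 = 0.0142.

ME = 0.0142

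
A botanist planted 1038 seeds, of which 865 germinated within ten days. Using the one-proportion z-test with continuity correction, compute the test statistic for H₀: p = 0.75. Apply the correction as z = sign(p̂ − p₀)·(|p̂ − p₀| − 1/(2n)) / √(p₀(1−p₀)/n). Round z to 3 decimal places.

p̂ = 865/1038 = 0.83333. p̂ − p₀ = 0.083333.
1/(2n) = 0.000482.
Corrected numerator: |0.083333| − 0.000482 = 0.082851.
Null standard error: √(0.75·0.25/1038) = √0.000180636 = 0.013440.
z = (+)0.082851/0.013440 = 6.165.

z = 6.165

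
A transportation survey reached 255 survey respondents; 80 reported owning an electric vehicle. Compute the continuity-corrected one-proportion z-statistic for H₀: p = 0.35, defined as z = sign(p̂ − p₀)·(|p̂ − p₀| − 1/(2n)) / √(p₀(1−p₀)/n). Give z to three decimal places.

z = -1.149

p̂ = 80/255 = 0.31373. p̂ − p₀ = -0.036275.
Continuity correction 1/(2n) = 1/510 = 0.001961.
Corrected numerator: |-0.036275| − 0.001961 = 0.034314.
SE₀ = √(0.35·0.65/255) = 0.029869.
z = −0.034314/0.029869 = -1.149.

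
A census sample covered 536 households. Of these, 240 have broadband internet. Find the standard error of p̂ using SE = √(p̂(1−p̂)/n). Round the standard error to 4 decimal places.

SE = 0.0215

With x = 240 successes in n = 536, p̂ = 0.44776.
p̂(1−p̂) = 0.247271.
SE = √(0.247271/536) = 0.0215.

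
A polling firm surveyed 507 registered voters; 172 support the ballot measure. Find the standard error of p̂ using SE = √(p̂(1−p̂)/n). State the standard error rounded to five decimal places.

p̂ = 172/507 = 0.33925.
p̂(1−p̂) = 0.224159.
SE = √(0.224159/507) = 0.02103.

SE = 0.02103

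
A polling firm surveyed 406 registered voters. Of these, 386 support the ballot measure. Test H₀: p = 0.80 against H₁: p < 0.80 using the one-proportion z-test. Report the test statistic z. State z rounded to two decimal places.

Sample proportion p̂ = 386/406 = 0.95074.
Null standard error: √(0.80·0.20/406) = √0.000394089 = 0.019852.
z = (p̂ − p₀)/SE = (0.95074 − 0.80)/0.019852 = 7.59.

z = 7.59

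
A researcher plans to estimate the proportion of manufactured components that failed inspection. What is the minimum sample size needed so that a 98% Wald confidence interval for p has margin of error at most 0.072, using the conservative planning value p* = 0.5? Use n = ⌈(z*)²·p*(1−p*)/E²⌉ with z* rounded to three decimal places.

The 98% critical value is z* = 2.326.
p*(1−p*) = 0.2500.
(z*)²·p*(1−p*)/E² = 5.410276·0.2500/0.005184 = 260.912.
Rounding up, n = 261.

n = 261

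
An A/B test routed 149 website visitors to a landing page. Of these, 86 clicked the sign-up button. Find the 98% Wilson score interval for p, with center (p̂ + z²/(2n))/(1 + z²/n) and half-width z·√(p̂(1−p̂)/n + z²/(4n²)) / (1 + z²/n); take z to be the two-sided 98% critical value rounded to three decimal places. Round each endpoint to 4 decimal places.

(0.4820, 0.6670)

Here p̂ = 86/149 = 0.57718 and z = 2.326 (z² = 5.410276).
1 + z²/n = 1.036311.
Adjusted center: (0.57718 + z²/(2n))/1.036311 = 0.57448.
Radicand: p̂(1−p̂)/n + z²/(4n²) = 0.001637873 + 0.000060924 = 0.001698797.
Half-width = 2.326·√0.001698797/1.036311 = 0.09251.
So the interval runs from 0.4820 to 0.6670.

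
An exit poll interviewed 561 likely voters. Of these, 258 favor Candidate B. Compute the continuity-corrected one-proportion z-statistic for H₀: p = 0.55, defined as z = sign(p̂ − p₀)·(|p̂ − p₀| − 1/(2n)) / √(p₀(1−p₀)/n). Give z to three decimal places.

p̂ = 258/561 = 0.45989. p̂ − p₀ = -0.090107.
1/(2n) = 0.000891.
Corrected numerator: |-0.090107| − 0.000891 = 0.089216.
SE₀ = √(0.55·0.45/561) = 0.021004.
z = −0.089216/0.021004 = -4.248.

z = -4.248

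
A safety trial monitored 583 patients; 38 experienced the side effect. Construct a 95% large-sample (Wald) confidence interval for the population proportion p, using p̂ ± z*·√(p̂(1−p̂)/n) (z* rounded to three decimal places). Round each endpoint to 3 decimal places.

(0.045, 0.085)

The sample proportion is 38/583 = 0.06518.
Standard error of p̂: √(0.060932/583) = √0.000104514 = 0.010223.
The 95% critical value is z* = 1.960.
Margin = 1.960·0.010223 = 0.02004.
Interval: 0.06518 ± 0.02004 → (0.045, 0.085).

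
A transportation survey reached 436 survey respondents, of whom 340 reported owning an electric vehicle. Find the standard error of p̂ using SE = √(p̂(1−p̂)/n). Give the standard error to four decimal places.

SE = 0.0198

The sample proportion is 340/436 = 0.77982.
p̂(1−p̂) = 0.171701.
SE = √(0.171701/436) = 0.0198.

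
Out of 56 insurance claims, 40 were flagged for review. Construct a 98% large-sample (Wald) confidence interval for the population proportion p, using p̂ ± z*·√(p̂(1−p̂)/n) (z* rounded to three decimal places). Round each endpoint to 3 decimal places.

(0.574, 0.855)

p̂ = 40/56 = 0.71429.
SE(p̂) = √(0.71429·0.28571/56) = 0.060368.
z* = 2.326 at the 98% level.
Margin of error: 2.326 × 0.060368 = 0.14042.
CI: 0.71429 ± 0.14042 = (0.574, 0.855).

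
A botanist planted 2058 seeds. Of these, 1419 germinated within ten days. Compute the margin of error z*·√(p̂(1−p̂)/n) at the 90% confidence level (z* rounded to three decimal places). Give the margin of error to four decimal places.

p̂ = 1419/2058 = 0.68950.
Standard error of p̂: √(0.214088/2058) = √0.000104027 = 0.010199.
The 90% critical value is z* = 1.645.
ME = 1.645·0.010199 = 0.0168.

ME = 0.0168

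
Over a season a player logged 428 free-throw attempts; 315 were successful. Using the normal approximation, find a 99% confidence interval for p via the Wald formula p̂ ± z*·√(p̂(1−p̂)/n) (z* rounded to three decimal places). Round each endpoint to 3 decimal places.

(0.681, 0.791)

With x = 315 successes in n = 428, p̂ = 0.73598.
SE = √(p̂(1−p̂)/n) = √(0.194313/428) = 0.021307.
For 99% confidence, z* = 2.576.
Margin of error: 2.576 × 0.021307 = 0.05489.
CI: 0.73598 ± 0.05489 = (0.681, 0.791).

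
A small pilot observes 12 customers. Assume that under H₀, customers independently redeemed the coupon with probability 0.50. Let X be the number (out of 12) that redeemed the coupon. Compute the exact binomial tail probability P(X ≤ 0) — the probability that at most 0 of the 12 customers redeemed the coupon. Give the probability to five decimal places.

X is binomial with n = 12 and p = 0.50.
P(X ≤ 0) = C(12,0)·0.50^0·0.50^12.
= 0.000244 = 0.00024.

P = 0.00024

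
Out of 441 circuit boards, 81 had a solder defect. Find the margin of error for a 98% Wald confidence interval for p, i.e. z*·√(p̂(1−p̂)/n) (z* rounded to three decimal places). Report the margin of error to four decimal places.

ME = 0.0429

Sample proportion p̂ = 81/441 = 0.18367.
SE = √(p̂(1−p̂)/n) = √(0.149938/441) = 0.018439.
z* = 2.326 at the 98% level.
Margin of error = z*·SE = 2.326 × 0.018439 = 0.0429.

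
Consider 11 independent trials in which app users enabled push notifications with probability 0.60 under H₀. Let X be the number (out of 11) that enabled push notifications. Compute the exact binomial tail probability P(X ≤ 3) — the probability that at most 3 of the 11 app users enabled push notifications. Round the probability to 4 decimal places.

X is binomial with n = 11 and p = 0.60.
P(X ≤ 3) = C(11,0)·0.60^0·0.40^11 + C(11,1)·0.60^1·0.40^10 + C(11,2)·0.60^2·0.40^9 + C(11,3)·0.60^3·0.40^8.
= 0.000042 + 0.000692 + 0.005190 + 0.023357 = 0.0293.

P = 0.0293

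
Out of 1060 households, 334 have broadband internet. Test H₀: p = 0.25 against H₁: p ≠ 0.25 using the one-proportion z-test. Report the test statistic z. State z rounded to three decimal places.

z = 4.894

p̂ = 334/1060 = 0.31509.
Null standard error: √(0.25·0.75/1060) = √0.000176887 = 0.013300.
z = (0.31509 − 0.25)/0.013300 = 0.06509/0.013300 = 4.894.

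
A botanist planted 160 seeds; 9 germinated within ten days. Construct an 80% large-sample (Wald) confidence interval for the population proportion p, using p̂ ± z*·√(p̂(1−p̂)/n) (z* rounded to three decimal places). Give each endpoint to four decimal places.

p̂ = 9/160 = 0.05625.
SE = √(p̂(1−p̂)/n) = √(0.053086/160) = 0.018215.
z* = 1.282 at the 80% level.
Margin = 1.282·0.018215 = 0.02335.
So the interval runs from 0.0329 to 0.0796.

(0.0329, 0.0796)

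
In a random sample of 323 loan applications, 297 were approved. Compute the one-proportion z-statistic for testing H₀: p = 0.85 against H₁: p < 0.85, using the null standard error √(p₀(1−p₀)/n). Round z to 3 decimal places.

The sample proportion is 297/323 = 0.91950.
Under H₀, SE = √(p₀(1−p₀)/n) = √(0.85·0.15/323) = √0.000394737 = 0.019868.
Test statistic: z = 0.06950/0.019868 = 3.498.

z = 3.498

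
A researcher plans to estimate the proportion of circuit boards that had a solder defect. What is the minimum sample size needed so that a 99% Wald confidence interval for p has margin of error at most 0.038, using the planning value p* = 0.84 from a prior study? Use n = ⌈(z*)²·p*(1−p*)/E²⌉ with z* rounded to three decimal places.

The 99% critical value is z* = 2.576.
p*(1−p*) = 0.1344.
(z*)²·p*(1−p*)/E² = 6.635776·0.1344/0.001444 = 617.623.
Rounding up, n = 618.

n = 618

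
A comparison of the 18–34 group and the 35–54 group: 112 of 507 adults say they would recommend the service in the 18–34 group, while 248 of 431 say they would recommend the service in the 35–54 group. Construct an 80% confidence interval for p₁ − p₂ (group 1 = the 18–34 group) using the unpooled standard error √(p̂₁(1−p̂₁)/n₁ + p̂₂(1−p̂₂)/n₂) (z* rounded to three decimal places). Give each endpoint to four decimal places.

p̂₁ = 0.22091, p̂₂ = 0.57541, so the observed difference is -0.35450.
SE = √(0.000339462 + 0.000566854) = √0.000906316 = 0.030105.
The 80% critical value is z* = 1.282. Margin of error = 0.03859.
CI: -0.35450 ± 0.03859 = (-0.3931, -0.3159).

(-0.3931, -0.3159)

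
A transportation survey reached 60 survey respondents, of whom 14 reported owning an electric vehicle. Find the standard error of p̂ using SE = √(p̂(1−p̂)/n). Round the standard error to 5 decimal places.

SE = 0.05460

Sample proportion p̂ = 14/60 = 0.23333.
p̂(1−p̂) = 0.178887.
Dividing by n and taking the root: √0.002981450 = 0.05460.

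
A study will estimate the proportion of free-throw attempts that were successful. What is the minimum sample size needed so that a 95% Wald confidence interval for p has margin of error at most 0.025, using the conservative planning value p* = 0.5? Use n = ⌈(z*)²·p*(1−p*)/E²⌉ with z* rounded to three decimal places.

n = 1537

For 95% confidence, z* = 1.960.
p*(1−p*) = 0.50·0.50 = 0.2500.
(z*)²·p*(1−p*)/E² = 3.841600·0.2500/0.000625 = 1536.640.
Rounding up, n = 1537.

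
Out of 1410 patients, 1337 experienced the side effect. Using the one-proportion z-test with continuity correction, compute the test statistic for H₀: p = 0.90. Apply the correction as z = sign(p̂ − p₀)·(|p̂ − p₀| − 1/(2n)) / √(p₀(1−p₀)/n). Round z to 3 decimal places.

With x = 1337 successes in n = 1410, p̂ = 0.94823. p̂ − p₀ = 0.048227.
Continuity correction 1/(2n) = 1/2820 = 0.000355.
Corrected numerator: |0.048227| − 0.000355 = 0.047872.
Null standard error: √(0.90·0.10/1410) = √0.000063830 = 0.007989.
z = (+)0.047872/0.007989 = 5.992.

z = 5.992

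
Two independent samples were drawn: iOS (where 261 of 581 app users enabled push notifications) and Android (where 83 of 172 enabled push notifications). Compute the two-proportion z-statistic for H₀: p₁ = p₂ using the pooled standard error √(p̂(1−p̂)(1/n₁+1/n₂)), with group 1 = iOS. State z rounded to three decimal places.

z = -0.771

p̂₁ = 261/581 = 0.44923, p̂₂ = 83/172 = 0.48256.
Pooling: p̂ = 344/753 = 0.45684.
SE = √[p̂(1−p̂)(1/n₁+1/n₂)] = √[0.45684·0.54316·(1/581+1/172)] ≈ 0.043241.
z = -0.03333/0.043241 = -0.771.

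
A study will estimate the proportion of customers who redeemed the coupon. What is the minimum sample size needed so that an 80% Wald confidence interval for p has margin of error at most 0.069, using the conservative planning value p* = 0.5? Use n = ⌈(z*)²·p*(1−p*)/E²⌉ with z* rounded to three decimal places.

z* = 1.282 at the 80% level.
p*(1−p*) = 0.50·0.50 = 0.2500.
Required n before rounding: 1.643524 × 0.2500 / 0.069² = 86.301.
Rounding up, n = 87.

n = 87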